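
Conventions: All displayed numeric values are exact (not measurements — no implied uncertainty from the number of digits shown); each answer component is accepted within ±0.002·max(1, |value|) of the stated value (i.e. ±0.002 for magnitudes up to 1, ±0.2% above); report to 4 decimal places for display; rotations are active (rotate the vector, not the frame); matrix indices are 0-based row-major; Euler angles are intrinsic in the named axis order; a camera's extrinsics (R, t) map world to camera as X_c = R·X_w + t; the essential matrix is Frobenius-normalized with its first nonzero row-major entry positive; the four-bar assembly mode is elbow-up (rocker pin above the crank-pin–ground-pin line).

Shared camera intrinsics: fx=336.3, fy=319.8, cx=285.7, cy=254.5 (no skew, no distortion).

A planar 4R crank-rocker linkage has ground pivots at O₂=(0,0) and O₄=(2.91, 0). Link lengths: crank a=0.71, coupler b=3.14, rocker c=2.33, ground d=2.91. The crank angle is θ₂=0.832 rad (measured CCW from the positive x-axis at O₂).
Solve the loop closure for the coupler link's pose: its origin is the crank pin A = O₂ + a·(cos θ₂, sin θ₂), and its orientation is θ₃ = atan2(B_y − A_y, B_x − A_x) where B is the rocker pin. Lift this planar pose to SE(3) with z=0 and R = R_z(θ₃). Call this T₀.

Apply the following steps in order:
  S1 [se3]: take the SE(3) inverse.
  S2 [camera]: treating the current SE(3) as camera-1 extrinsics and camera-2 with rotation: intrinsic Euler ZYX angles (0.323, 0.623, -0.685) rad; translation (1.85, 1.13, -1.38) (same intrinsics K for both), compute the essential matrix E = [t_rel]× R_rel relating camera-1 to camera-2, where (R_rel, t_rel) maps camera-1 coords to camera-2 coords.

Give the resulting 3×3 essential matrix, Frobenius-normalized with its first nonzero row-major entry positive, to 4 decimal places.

source (fourbar_fk): coupler pose = R=[0.8192 -0.5735 0.0000; 0.5735 0.8192 0.0000; 0.0000 0.0000 1.0000], t=(0.4781, 0.5249, 0.0000)
after S1 (invert_se3): R=[0.8192 0.5735 0.0000; -0.5735 0.8192 0.0000; 0.0000 0.0000 1.0000], t=(-0.6927, -0.1558, 0.0000)
after S2 (essential): [0.0290 -0.1249 -0.5468; -0.2062 -0.4413 0.3692; -0.1400 -0.4843 -0.2384]

matrix = [0.0290 -0.1249 -0.5468; -0.2062 -0.4413 0.3692; -0.1400 -0.4843 -0.2384]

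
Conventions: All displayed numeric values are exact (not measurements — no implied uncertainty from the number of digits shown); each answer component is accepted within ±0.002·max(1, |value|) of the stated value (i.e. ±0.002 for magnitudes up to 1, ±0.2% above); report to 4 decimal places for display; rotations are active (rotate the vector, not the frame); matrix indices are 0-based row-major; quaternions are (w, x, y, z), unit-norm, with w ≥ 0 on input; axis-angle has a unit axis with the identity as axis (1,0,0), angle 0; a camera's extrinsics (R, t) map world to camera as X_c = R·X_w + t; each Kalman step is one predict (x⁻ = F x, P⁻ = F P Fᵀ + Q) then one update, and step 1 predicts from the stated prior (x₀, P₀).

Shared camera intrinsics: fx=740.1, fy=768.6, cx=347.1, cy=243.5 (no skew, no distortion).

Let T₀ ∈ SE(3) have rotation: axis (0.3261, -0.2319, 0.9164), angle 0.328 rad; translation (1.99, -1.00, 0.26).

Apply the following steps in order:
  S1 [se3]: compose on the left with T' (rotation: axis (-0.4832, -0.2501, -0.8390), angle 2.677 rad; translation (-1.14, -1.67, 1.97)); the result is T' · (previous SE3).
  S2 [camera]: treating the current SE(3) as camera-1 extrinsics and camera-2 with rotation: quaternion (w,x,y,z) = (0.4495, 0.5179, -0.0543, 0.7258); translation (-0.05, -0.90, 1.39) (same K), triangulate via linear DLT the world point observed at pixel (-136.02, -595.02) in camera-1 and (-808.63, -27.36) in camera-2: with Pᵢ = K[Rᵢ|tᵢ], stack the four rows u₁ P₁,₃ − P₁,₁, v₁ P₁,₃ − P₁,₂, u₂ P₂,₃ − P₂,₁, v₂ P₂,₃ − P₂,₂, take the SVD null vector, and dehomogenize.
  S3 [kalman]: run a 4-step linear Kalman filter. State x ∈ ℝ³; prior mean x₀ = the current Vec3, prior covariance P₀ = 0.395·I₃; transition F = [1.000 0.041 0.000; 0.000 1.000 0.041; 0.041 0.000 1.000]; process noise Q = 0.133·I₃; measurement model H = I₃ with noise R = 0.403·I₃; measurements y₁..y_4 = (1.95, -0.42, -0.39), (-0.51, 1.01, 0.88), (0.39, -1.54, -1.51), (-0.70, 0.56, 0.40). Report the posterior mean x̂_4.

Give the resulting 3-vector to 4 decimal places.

after S1 (compose_se3): R=[-0.1947 0.7710 0.6063; -0.3102 -0.6348 0.7076; 0.9305 -0.0504 0.3628], t=(-2.4733, -1.0276, 3.6544)
after S2 (triangulate): (0.6353, 1.9199, -1.8876)
after S3 (kf_track): (-0.0393, 0.0692, -0.2354)

result = (-0.0393, 0.0692, -0.2354)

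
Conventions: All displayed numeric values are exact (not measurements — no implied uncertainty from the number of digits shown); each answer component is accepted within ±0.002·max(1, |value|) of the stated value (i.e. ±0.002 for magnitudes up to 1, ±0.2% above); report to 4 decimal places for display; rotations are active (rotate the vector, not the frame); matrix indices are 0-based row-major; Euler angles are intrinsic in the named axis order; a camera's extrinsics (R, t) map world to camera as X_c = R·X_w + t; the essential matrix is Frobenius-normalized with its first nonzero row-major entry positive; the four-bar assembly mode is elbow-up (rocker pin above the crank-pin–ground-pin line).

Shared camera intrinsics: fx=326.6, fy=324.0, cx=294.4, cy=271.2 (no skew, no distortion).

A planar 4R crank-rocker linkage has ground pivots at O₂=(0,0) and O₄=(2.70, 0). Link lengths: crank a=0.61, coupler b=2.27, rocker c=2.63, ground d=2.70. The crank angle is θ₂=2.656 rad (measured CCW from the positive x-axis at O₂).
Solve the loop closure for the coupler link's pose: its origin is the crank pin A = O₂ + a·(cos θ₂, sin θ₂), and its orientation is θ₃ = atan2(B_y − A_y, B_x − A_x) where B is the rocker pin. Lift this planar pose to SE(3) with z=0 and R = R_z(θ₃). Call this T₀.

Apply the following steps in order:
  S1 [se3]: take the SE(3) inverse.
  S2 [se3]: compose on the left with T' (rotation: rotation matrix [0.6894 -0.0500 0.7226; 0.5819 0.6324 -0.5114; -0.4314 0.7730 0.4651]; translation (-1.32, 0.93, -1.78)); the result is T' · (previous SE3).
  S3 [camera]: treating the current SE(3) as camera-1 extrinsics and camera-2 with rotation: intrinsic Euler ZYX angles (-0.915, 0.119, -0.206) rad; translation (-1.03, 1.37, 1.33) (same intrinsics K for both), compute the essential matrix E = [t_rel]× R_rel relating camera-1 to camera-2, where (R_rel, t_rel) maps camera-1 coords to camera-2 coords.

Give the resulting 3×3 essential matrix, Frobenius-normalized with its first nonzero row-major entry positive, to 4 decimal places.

matrix = [0.2696 -0.5958 -0.2254; 0.5361 0.1652 -0.0714; -0.3443 -0.2883 -0.0050]

source (fourbar_fk): coupler pose = R=[0.6648 -0.7470 0.0000; 0.7470 0.6648 0.0000; 0.0000 0.0000 1.0000], t=(-0.5395, 0.2847, 0.0000)
after S1 (invert_se3): R=[0.6648 0.7470 0.0000; -0.7470 0.6648 -0.0000; 0.0000 0.0000 1.0000], t=(0.1459, -0.5923, 0.0000)
after S2 (compose_se3): R=[0.4957 0.4818 0.7226; -0.0856 0.8551 -0.5114; -0.8643 0.1916 0.4651], t=(-1.1898, 0.6404, -2.3008)
after S3 (essential): [0.2696 -0.5958 -0.2254; 0.5361 0.1652 -0.0714; -0.3443 -0.2883 -0.0050]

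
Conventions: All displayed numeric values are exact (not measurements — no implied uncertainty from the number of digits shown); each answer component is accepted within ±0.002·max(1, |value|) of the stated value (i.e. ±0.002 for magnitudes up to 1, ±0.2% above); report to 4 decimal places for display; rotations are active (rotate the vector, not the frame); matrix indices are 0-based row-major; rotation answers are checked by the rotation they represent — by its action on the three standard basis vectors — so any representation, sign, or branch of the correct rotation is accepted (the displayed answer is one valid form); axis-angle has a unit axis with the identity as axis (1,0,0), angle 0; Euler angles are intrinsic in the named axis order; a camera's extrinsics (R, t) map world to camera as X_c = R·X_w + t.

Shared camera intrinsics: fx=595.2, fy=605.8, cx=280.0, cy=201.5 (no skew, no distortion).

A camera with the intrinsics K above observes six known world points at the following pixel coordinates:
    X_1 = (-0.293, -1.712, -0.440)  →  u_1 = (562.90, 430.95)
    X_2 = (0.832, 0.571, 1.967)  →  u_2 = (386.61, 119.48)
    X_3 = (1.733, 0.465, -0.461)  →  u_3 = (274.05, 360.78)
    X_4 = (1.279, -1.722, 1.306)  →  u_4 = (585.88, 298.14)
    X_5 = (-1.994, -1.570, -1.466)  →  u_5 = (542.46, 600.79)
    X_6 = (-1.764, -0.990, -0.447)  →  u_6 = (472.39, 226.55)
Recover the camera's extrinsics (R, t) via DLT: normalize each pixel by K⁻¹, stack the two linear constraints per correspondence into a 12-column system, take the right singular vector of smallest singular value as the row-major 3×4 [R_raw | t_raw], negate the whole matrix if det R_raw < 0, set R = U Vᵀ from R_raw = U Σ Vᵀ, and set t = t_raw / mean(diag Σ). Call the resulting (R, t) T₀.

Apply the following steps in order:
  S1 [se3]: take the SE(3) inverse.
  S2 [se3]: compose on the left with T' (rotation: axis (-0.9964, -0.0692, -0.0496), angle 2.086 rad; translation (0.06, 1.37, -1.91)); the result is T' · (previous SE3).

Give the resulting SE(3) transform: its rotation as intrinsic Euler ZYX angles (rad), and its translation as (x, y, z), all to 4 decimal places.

source (pnp_recover): camera pose = R=[0.1215 -0.8277 0.5479; 0.5633 -0.3970 -0.7246; 0.8173 0.3967 0.4180], t=(0.3700, 0.3700, 4.2801)
after S1 (invert_se3): R=[0.1215 0.5633 0.8173; -0.8277 -0.3970 0.3967; 0.5479 -0.7246 0.4180], t=(-3.7514, -1.2446, -1.7236)
after S2 (compose_se3): R=[0.0067 0.4894 0.8721; 0.8870 -0.4055 0.2207; 0.4617 0.7721 -0.4368], t=(-3.8560, 0.2470, -0.4969)

rotation (euler_zyx) = (1.5632, -0.4799, 2.0857), translation = (-3.8560, 0.2470, -0.4969)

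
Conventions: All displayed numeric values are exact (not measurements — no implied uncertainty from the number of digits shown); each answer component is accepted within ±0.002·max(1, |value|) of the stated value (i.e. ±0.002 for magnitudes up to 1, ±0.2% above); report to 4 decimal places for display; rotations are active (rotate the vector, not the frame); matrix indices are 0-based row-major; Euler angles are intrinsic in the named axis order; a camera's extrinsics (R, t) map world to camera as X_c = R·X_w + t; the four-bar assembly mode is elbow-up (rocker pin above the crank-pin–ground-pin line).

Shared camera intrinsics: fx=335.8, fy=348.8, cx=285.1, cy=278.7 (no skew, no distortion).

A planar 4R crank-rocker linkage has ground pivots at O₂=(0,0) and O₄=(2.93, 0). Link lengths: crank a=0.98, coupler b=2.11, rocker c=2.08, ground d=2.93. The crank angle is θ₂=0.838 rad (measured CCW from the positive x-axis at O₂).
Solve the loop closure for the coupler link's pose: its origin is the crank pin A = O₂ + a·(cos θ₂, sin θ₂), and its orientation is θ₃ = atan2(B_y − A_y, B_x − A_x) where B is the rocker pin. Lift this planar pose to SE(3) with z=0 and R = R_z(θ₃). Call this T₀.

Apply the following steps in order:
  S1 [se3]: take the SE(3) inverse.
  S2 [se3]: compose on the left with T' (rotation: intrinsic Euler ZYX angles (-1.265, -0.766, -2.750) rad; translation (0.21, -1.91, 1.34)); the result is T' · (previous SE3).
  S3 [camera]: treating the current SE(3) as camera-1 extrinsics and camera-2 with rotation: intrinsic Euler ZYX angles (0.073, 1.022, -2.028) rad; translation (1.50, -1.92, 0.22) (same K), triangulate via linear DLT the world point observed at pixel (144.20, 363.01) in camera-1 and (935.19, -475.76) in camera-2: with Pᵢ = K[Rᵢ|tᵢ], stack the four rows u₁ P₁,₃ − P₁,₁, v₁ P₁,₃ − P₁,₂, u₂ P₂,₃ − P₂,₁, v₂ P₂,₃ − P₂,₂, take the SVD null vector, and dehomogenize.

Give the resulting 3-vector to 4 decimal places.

source (fourbar_fk): coupler pose = R=[0.7997 -0.6005 0.0000; 0.6005 0.7997 0.0000; 0.0000 0.0000 1.0000], t=(0.6556, 0.7284, 0.0000)
after S1 (invert_se3): R=[0.7997 0.6005 0.0000; -0.6005 0.7997 0.0000; 0.0000 0.0000 1.0000], t=(-0.9616, -0.1889, 0.0000)
after S2 (compose_se3): R=[0.6549 -0.5109 0.5569; -0.2310 -0.8369 -0.4962; 0.7195 0.1963 -0.6661], t=(0.1528, -1.1489, 0.7253)
after S3 (triangulate): (-0.4287, -0.7802, -1.3745)

result = (-0.4287, -0.7802, -1.3745)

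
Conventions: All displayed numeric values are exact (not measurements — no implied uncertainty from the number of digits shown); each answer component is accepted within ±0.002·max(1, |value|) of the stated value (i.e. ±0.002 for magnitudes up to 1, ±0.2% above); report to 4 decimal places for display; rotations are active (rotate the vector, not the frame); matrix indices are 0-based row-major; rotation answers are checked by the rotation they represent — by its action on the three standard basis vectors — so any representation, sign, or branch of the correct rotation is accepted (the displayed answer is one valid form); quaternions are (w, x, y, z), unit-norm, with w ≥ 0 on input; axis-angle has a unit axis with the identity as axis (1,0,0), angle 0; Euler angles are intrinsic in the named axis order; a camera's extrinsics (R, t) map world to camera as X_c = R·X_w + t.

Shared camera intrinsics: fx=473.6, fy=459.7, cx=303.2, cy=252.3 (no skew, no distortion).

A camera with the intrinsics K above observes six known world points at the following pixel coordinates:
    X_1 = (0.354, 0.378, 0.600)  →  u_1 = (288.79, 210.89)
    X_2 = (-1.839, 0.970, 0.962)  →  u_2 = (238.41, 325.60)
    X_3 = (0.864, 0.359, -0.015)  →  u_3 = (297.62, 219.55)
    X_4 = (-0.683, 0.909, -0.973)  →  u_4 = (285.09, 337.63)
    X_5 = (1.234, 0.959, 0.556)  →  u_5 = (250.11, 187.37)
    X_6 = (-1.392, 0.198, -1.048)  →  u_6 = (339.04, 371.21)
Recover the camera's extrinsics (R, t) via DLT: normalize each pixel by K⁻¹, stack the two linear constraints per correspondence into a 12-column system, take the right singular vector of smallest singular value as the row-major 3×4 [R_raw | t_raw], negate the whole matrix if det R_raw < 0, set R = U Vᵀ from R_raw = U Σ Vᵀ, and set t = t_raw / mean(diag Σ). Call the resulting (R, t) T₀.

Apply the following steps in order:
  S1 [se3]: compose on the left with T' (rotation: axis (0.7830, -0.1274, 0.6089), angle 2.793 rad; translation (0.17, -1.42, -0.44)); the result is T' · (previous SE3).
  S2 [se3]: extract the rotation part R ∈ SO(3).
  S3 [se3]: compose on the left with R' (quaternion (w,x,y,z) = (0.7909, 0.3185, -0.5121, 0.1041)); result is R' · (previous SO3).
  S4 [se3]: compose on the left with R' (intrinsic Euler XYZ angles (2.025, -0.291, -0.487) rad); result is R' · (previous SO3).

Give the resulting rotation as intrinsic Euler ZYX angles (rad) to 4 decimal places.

source (pnp_recover): camera pose = R=[-0.0852 -0.9698 -0.2286; -0.6874 0.2233 -0.6911; 0.7213 0.0982 -0.6856], t=(0.3300, -0.0301, 6.8205)
after S1 (compose_se3): R=[0.8903 -0.2449 -0.3838; 0.3218 -0.2579 0.9110; -0.3221 -0.9346 -0.1508], t=(6.2753, -4.2378, -1.6294)
after S2 (rot_of_se3): [0.8903 -0.2449 -0.3838; 0.3218 -0.2579 0.9110; -0.3221 -0.9346 -0.1508]
after S3 (compose_so3): [0.4856 0.7105 -0.5092; 0.3023 0.4101 0.8605; 0.8202 -0.5718 -0.0157]
after S4 (compose_so3): [0.3113 0.9494 -0.0409; -0.8707 0.2678 -0.4125; -0.3807 0.1640 0.9100]

rotation (euler_zyx) = (-1.2274, 0.3906, 0.1783)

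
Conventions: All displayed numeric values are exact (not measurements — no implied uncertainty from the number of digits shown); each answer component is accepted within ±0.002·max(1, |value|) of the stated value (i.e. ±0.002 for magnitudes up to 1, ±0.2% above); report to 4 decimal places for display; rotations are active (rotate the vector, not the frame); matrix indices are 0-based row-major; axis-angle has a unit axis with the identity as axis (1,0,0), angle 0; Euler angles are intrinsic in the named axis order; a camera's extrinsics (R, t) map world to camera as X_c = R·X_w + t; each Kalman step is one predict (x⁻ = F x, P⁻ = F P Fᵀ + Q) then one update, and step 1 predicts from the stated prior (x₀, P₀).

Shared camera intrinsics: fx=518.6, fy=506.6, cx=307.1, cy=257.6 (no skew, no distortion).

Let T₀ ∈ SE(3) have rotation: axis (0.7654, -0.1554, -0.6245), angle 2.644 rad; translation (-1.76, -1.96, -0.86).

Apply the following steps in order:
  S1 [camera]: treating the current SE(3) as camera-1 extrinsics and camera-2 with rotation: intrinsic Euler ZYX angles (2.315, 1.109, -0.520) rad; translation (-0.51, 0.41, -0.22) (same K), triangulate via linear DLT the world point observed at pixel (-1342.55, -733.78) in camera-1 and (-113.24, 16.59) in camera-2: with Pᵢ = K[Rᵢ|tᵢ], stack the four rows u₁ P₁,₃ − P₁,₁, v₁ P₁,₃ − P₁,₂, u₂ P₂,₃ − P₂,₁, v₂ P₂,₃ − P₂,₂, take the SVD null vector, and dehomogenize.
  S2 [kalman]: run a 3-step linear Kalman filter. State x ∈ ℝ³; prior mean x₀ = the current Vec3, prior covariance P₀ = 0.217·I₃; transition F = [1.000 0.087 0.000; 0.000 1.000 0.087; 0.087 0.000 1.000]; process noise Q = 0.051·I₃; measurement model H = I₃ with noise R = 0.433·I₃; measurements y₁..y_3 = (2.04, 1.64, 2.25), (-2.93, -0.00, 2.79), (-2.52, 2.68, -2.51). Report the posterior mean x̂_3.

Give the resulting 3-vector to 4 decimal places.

after S1 (triangulate): (-1.8706, 0.9913, 1.2476)
after S2 (kf_track): (-1.5533, 1.4862, 0.4480)

result = (-1.5533, 1.4862, 0.4480)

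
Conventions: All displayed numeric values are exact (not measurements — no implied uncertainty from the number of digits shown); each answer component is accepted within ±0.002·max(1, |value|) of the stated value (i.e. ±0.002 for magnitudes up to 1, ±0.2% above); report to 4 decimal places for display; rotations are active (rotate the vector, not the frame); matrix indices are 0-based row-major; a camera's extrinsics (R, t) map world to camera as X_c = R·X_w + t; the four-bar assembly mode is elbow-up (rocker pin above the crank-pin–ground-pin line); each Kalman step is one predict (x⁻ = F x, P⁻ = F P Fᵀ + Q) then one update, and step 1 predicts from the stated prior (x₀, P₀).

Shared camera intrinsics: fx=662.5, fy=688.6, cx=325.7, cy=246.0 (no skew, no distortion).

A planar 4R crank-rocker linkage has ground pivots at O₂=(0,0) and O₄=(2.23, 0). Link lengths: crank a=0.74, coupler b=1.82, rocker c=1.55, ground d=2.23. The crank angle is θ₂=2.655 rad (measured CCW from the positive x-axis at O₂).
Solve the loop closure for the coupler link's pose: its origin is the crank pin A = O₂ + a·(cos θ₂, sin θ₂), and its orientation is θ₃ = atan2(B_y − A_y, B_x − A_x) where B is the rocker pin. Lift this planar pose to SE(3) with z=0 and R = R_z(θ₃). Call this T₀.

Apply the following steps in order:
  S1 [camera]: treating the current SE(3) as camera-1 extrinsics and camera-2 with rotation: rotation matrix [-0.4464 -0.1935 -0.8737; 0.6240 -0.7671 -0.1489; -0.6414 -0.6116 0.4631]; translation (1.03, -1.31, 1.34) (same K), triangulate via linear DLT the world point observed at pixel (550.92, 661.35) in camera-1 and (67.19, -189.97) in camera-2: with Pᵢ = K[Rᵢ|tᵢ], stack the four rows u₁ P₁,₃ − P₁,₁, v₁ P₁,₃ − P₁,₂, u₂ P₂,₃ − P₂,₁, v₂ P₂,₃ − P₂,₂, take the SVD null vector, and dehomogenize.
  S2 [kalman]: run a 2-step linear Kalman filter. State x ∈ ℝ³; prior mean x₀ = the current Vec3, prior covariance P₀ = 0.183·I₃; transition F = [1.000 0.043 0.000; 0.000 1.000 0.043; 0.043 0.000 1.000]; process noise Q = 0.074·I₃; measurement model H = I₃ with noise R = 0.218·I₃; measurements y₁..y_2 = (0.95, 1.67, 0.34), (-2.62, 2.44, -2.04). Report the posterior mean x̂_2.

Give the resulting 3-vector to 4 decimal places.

source (fourbar_fk): coupler pose = R=[0.9335 -0.3587 0.0000; 0.3587 0.9335 0.0000; 0.0000 0.0000 1.0000], t=(-0.6541, 0.3460, 0.0000)
after S1 (triangulate): (1.1050, -0.0464, 1.1590)
after S2 (kf_track): (-0.6727, 1.5810, -0.5528)

result = (-0.6727, 1.5810, -0.5528)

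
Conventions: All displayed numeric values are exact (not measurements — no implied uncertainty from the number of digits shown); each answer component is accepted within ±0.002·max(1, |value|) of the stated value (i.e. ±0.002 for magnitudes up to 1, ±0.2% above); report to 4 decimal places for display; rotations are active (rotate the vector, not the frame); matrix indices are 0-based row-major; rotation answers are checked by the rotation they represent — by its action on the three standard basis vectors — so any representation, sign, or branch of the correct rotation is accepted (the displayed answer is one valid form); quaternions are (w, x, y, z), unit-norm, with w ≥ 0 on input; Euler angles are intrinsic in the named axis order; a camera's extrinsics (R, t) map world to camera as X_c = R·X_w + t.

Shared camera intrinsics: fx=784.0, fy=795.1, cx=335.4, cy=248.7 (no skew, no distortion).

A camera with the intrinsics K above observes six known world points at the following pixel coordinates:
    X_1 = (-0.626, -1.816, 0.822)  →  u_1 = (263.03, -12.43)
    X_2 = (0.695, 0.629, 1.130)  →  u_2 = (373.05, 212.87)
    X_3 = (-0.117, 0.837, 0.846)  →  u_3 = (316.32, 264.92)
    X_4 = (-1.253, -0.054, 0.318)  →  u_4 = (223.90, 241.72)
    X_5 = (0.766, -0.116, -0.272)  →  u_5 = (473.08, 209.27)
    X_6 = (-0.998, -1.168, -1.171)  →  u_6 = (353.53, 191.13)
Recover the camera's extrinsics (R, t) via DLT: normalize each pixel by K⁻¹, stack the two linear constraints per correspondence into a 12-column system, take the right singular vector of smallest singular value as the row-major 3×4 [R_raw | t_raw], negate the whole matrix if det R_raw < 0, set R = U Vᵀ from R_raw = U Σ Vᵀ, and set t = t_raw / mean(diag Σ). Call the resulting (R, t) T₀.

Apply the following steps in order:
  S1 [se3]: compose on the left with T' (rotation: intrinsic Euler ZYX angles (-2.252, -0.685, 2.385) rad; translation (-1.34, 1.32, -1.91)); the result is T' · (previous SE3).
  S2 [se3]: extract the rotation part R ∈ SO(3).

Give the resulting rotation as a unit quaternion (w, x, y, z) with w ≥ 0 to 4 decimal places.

source (pnp_recover): camera pose = R=[0.8673 -0.0264 -0.4971; -0.2506 0.8397 -0.4818; 0.4301 0.5425 0.7216], t=(0.3600, -0.1700, 6.5494)
after S1 (compose_se3): R=[-0.7039 -0.6782 -0.2111; -0.6888 0.7243 -0.0301; 0.1733 0.1242 -0.9770], t=(-6.8559, 1.4587, -5.4609)
after S2 (rot_of_se3): [-0.7039 -0.6782 -0.2111; -0.6888 0.7243 -0.0301; 0.1733 0.1242 -0.9770]

rotation (quat) = (0.1041, 0.3704, -0.9227, -0.0255)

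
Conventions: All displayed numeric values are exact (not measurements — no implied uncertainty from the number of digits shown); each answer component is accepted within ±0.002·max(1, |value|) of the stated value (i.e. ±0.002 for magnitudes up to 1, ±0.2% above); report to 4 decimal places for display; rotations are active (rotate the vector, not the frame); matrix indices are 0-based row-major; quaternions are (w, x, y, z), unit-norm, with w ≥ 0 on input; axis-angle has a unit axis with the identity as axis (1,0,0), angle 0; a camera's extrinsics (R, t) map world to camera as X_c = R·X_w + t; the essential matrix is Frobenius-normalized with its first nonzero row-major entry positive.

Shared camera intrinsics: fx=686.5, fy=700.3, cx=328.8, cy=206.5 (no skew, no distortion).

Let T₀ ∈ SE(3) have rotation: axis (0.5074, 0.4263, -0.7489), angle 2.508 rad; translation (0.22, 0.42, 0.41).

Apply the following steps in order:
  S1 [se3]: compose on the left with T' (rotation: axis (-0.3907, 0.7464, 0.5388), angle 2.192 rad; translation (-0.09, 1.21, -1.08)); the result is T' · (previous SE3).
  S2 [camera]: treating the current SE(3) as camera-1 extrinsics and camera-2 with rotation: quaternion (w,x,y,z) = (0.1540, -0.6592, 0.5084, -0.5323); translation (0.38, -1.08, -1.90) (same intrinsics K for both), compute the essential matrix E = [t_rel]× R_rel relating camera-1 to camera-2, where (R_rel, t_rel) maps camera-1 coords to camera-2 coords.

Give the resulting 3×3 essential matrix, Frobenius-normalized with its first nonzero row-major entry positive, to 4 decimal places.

after S1 (compose_se3): R=[-0.0935 0.0700 0.9932; -0.9032 -0.4258 -0.0550; 0.4190 -0.9021 0.1031], t=(-0.4304, 1.7217, -1.2034)
after S2 (essential): [0.2623 0.2769 -0.5564; -0.0491 -0.0123 -0.2766; 0.4739 0.3613 0.3328]

matrix = [0.2623 0.2769 -0.5564; -0.0491 -0.0123 -0.2766; 0.4739 0.3613 0.3328]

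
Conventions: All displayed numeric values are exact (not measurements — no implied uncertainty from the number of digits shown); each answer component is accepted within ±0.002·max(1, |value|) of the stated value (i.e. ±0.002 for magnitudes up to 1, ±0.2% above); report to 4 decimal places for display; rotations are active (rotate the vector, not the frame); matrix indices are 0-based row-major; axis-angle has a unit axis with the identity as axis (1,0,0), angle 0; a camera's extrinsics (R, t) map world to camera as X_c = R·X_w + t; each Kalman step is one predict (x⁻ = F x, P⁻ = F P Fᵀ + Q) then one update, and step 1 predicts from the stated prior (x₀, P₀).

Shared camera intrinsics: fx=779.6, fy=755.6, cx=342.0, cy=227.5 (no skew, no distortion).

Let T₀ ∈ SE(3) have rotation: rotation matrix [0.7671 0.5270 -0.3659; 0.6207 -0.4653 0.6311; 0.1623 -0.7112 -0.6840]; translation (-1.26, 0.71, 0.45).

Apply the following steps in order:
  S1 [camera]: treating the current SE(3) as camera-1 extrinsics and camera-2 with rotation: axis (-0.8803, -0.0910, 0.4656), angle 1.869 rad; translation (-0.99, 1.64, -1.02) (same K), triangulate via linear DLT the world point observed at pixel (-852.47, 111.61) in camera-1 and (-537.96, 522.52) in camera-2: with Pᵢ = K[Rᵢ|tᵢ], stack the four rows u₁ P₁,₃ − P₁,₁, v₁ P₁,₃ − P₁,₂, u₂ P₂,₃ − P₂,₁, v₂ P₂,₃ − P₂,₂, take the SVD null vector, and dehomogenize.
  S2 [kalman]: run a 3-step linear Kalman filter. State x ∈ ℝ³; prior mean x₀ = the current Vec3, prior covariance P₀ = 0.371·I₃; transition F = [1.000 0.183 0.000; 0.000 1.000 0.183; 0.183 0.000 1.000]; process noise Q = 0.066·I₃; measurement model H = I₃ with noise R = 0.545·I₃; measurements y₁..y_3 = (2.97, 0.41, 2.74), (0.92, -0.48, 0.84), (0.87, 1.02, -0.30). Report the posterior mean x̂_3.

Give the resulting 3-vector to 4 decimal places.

after S1 (triangulate): (-1.5927, -1.3570, -1.0077)
after S2 (kf_track): (0.6582, 0.1991, 0.6163)

result = (0.6582, 0.1991, 0.6163)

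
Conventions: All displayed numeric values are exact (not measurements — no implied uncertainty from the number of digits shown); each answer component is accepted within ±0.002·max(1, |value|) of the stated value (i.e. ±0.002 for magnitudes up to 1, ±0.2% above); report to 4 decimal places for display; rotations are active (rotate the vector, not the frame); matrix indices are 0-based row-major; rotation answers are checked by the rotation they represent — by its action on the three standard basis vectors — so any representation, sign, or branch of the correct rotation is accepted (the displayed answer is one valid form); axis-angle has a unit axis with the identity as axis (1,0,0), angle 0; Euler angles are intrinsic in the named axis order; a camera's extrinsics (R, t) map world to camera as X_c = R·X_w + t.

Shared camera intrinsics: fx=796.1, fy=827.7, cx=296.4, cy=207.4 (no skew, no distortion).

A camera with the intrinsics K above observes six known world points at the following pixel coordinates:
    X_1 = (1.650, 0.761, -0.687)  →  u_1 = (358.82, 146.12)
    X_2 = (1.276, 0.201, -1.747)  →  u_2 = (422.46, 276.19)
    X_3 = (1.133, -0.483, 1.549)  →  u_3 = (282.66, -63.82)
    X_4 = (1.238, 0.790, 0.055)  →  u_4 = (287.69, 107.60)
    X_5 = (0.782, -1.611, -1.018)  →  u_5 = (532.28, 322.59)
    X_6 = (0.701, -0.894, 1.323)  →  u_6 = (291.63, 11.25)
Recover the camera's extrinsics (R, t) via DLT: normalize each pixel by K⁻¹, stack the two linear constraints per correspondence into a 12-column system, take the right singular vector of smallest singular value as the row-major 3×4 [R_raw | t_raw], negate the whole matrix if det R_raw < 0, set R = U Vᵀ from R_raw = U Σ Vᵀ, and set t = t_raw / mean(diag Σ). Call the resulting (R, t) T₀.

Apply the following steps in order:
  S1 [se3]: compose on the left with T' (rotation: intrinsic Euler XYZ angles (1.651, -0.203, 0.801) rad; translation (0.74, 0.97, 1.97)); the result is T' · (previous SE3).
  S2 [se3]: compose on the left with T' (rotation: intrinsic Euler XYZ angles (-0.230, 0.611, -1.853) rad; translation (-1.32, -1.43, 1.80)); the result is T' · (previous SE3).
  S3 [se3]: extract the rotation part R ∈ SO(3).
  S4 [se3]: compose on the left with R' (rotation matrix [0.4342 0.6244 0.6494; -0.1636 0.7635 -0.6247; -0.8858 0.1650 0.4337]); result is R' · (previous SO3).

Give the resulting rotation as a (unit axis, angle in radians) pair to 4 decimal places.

rotation (axis_angle) = ((0.3395, -0.9057, -0.2540), 2.0130)

source (pnp_recover): camera pose = R=[0.6669 -0.5863 -0.4599; -0.6613 -0.1811 -0.7279; 0.3435 0.7896 -0.5085], t=(-0.4101, 0.2002, 5.6290)
after S1 (compose_se3): R=[0.8504 -0.4315 0.3010; -0.5255 -0.6712 0.5228; -0.0236 -0.6028 -0.7975], t=(-0.8152, -4.4271, 1.3806)
after S2 (compose_se3): R=[-0.6209 -0.7754 -0.1149; -0.5602 0.5415 -0.6268; 0.5483 -0.3249 -0.7706], t=(-3.8247, 1.3169, 4.6897)
after S3 (rot_of_se3): [-0.6209 -0.7754 -0.1149; -0.5602 0.5415 -0.6268; 0.5483 -0.3249 -0.7706]
after S4 (compose_so3): [-0.2634 -0.2095 -0.9417; -0.6686 0.7433 0.0216; 0.6954 0.6353 -0.3358]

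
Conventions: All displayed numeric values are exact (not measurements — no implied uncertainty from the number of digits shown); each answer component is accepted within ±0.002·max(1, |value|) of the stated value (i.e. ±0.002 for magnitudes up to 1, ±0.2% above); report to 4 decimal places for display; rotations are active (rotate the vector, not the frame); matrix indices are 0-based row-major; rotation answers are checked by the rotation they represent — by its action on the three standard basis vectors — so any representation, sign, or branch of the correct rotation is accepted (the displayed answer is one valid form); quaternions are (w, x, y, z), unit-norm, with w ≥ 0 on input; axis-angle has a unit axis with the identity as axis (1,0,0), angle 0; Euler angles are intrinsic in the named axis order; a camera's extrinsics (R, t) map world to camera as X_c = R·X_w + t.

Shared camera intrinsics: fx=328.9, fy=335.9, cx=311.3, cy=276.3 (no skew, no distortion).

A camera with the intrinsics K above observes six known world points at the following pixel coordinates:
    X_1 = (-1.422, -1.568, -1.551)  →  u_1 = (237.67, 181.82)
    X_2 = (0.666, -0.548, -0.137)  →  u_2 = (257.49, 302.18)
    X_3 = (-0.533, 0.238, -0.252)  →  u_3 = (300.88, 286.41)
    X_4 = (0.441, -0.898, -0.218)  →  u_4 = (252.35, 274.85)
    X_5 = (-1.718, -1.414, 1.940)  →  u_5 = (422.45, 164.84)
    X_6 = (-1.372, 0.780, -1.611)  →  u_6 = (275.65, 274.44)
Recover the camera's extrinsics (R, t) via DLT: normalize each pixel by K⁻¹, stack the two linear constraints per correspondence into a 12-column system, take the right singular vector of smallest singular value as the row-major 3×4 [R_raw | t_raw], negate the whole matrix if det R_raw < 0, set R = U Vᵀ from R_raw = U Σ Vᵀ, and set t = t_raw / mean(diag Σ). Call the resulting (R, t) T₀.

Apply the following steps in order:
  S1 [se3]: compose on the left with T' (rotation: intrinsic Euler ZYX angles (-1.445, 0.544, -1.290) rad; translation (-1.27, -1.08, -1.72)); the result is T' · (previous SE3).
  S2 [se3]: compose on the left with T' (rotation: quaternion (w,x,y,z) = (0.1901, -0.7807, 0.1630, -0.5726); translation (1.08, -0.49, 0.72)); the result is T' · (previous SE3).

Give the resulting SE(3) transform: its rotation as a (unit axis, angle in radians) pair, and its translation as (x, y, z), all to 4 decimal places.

rotation (axis_angle) = ((0.4334, -0.4726, -0.7673), 3.1060), translation = (1.8995, -1.9557, 4.8966)

source (pnp_recover): camera pose = R=[-0.4228 0.2886 0.8591; 0.6549 0.7526 0.0695; -0.6264 0.5919 -0.5071], t=(-0.2801, 0.3801, 5.7916)
after S1 (compose_se3): R=[-0.5146 0.7658 -0.3856; 0.7184 0.1396 -0.6815; -0.4681 -0.6277 -0.6220], t=(4.4057, -0.7674, -0.5142)
after S2 (compose_se3): R=[-0.6238 -0.3822 -0.6818; -0.4368 -0.5528 0.7096; -0.6481 0.7405 0.1779], t=(1.8995, -1.9557, 4.8966)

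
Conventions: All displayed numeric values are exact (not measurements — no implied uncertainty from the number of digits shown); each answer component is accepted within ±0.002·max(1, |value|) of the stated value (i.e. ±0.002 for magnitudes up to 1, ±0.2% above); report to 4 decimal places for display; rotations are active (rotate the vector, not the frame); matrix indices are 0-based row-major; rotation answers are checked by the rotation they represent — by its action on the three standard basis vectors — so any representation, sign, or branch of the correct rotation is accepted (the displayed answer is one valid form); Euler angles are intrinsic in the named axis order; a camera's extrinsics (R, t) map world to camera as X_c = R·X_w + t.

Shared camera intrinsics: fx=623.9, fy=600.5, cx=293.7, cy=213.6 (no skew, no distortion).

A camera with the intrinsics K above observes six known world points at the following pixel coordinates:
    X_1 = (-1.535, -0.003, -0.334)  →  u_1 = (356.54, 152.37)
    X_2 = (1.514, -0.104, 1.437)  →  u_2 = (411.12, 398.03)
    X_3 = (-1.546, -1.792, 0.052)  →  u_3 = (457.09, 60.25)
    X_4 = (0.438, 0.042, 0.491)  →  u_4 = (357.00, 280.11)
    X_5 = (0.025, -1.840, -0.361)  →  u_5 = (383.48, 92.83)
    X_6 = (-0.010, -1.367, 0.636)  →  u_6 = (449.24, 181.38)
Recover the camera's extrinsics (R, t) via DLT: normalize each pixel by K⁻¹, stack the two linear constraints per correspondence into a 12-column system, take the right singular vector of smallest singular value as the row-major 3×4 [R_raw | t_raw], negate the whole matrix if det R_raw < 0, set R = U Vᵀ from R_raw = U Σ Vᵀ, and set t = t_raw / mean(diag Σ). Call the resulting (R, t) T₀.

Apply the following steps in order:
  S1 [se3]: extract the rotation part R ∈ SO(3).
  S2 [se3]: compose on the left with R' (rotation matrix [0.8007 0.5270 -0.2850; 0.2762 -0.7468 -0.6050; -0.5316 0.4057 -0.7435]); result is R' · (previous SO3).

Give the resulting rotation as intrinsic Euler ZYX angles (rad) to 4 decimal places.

rotation (euler_zyx) = (-0.4604, -1.3845, -2.8311)

source (pnp_recover): camera pose = R=[-0.4123 -0.3657 0.8344; 0.5476 0.6325 0.5478; -0.7281 0.6828 -0.0605], t=(0.4600, 0.2000, 6.9601)
after S1 (rot_of_se3): [-0.4123 -0.3657 0.8344; 0.5476 0.6325 0.5478; -0.7281 0.6828 -0.0605]
after S2 (compose_so3): [0.1659 -0.1541 0.9740; -0.0823 -0.9864 -0.1420; 0.9827 -0.0566 -0.1764]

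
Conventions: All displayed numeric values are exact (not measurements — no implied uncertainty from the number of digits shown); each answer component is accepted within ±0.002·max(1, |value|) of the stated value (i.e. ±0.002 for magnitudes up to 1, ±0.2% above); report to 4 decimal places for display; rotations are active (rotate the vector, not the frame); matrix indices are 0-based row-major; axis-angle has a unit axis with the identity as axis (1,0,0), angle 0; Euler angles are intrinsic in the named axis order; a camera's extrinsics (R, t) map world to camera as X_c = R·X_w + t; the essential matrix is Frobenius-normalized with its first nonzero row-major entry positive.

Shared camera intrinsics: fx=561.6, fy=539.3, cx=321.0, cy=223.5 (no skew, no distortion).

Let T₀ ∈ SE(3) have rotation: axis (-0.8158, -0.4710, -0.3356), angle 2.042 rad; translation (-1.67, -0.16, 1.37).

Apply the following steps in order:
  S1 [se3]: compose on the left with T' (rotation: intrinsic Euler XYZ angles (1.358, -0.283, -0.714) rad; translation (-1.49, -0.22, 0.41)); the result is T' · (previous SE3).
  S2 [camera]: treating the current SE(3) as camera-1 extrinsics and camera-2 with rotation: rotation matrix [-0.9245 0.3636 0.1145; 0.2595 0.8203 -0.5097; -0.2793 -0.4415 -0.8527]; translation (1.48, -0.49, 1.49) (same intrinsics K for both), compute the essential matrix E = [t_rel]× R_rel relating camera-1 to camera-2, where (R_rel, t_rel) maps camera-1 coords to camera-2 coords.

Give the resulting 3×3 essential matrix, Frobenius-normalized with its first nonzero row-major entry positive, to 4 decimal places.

after S1 (compose_se3): R=[0.3077 0.6786 0.6670; -0.9495 0.1735 0.2615; 0.0617 -0.7137 0.6977], t=(-3.1851, -0.9273, 1.5580)
after S2 (essential): [0.2554 0.0651 0.3089; -0.5437 0.1989 -0.2253; -0.1586 0.4653 0.4556]

matrix = [0.2554 0.0651 0.3089; -0.5437 0.1989 -0.2253; -0.1586 0.4653 0.4556]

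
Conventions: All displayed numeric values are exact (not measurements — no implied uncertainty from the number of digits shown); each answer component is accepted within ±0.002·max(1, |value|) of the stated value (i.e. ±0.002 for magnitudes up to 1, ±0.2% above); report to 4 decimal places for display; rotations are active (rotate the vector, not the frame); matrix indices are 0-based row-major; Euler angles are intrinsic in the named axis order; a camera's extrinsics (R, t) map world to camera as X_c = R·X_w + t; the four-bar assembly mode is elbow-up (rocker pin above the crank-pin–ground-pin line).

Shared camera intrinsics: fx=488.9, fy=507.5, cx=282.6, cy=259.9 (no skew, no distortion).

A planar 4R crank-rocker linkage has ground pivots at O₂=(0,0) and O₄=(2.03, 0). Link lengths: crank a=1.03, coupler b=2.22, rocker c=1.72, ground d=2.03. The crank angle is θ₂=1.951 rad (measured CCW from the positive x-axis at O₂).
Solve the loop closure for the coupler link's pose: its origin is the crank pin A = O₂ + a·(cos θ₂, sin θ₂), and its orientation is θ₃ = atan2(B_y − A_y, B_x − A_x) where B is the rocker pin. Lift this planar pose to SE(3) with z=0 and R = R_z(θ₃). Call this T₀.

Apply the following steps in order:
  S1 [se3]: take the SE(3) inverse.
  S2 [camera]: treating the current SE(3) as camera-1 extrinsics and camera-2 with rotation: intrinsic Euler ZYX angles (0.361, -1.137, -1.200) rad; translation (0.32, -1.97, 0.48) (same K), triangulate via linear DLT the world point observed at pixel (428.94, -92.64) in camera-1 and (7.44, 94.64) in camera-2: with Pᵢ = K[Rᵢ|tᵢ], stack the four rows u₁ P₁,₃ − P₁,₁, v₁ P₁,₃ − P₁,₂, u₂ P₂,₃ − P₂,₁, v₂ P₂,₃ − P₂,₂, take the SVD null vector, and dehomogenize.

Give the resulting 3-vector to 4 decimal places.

source (fourbar_fk): coupler pose = R=[0.9437 -0.3307 0.0000; 0.3307 0.9437 0.0000; 0.0000 0.0000 1.0000], t=(-0.3822, 0.9564, 0.0000)
after S1 (invert_se3): R=[0.9437 0.3307 0.0000; -0.3307 0.9437 0.0000; 0.0000 0.0000 1.0000], t=(0.0445, -1.0290, 0.0000)
after S2 (triangulate): (0.6406, -0.1551, 1.9970)

result = (0.6406, -0.1551, 1.9970)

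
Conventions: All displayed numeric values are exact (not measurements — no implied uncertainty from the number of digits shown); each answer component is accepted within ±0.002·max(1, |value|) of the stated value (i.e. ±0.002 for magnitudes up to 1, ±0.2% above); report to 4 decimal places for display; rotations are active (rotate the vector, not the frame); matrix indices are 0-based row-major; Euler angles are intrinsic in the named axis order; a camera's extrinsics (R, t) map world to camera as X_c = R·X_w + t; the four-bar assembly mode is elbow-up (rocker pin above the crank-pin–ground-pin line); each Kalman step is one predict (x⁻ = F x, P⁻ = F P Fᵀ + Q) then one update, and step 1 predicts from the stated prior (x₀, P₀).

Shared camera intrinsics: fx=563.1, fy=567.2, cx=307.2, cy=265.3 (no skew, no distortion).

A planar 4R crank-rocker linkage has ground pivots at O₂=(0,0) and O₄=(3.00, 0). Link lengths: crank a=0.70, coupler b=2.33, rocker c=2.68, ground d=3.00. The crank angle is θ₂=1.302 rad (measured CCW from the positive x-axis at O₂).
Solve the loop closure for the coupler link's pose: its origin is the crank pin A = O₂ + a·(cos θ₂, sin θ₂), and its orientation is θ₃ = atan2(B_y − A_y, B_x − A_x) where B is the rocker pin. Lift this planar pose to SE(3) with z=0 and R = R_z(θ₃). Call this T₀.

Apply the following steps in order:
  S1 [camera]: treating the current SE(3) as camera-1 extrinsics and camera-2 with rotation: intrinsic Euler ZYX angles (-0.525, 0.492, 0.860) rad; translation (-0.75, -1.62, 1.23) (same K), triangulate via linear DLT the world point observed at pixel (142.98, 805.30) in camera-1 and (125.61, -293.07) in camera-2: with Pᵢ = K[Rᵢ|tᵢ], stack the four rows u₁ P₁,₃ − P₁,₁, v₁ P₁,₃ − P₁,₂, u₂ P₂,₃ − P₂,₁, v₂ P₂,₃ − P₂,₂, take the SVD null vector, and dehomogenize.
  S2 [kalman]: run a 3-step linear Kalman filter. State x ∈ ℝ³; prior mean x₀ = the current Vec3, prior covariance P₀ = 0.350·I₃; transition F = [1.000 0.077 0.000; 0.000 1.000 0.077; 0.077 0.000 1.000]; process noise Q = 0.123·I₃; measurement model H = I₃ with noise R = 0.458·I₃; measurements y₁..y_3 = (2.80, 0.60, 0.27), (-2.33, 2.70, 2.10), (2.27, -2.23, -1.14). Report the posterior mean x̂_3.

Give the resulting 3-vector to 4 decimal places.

result = (0.7975, 0.0132, 0.2530)

source (fourbar_fk): coupler pose = R=[0.6806 -0.7327 0.0000; 0.7327 0.6806 0.0000; 0.0000 0.0000 1.0000], t=(0.1859, 0.6749, 0.0000)
after S1 (triangulate): (-0.1684, 0.4583, 0.9069)
after S2 (kf_track): (0.7975, 0.0132, 0.2530)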